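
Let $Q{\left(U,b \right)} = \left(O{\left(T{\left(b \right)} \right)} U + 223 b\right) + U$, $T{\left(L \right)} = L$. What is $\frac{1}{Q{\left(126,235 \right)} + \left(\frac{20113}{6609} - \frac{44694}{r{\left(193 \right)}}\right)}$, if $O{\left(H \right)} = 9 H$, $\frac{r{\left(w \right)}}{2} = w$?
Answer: $\frac{1275537}{406779279763} \approx 3.1357 \cdot 10^{-6}$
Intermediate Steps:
$r{\left(w \right)} = 2 w$
$Q{\left(U,b \right)} = U + 223 b + 9 U b$ ($Q{\left(U,b \right)} = \left(9 b U + 223 b\right) + U = \left(9 U b + 223 b\right) + U = \left(223 b + 9 U b\right) + U = U + 223 b + 9 U b$)
$\frac{1}{Q{\left(126,235 \right)} + \left(\frac{20113}{6609} - \frac{44694}{r{\left(193 \right)}}\right)} = \frac{1}{\left(126 + 223 \cdot 235 + 9 \cdot 126 \cdot 235\right) + \left(\frac{20113}{6609} - \frac{44694}{2 \cdot 193}\right)} = \frac{1}{\left(126 + 52405 + 266490\right) + \left(20113 \cdot \frac{1}{6609} - \frac{44694}{386}\right)} = \frac{1}{319021 + \left(\frac{20113}{6609} - \frac{22347}{193}\right)} = \frac{1}{319021 - \frac{143809514}{1275537}} = \frac{1}{\frac{406779279763}{1275537}} = \frac{1275537}{406779279763}$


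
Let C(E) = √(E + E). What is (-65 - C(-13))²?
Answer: (65 + I*√26)² ≈ 4199.0 + 662.87*I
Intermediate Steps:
C(E) = √2*√E (C(E) = √(2*E) = √2*√E)
(-65 - C(-13))² = (-65 - √2*√(-13))² = (-65 - √2*I*√13)² = (-65 - I*√26)²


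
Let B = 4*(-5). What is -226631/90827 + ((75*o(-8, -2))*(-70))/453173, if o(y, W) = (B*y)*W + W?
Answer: 7262856191/5880049153 ≈ 1.2352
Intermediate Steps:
B = -20
o(y, W) = W - 20*W*y (o(y, W) = (-20*y)*W + W = -20*W*y + W = W - 20*W*y)
-226631/90827 + ((75*o(-8, -2))*(-70))/453173 = -226631/90827 + ((75*(-2*(1 - 20*(-8))))*(-70))/453173 = -226631*1/90827 + ((75*(-2*(1 + 160)))*(-70))*(1/453173) = -226631/90827 + ((75*(-2*161))*(-70))*(1/453173) = -226631/90827 + ((75*(-322))*(-70))*(1/453173) = -226631/90827 - 24150*(-70)*(1/453173) = -226631/90827 + 1690500*(1/453173) = -226631/90827 + 241500/64739 = 7262856191/5880049153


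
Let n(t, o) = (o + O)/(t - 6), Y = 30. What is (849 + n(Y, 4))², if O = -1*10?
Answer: 11526025/16 ≈ 7.2038e+5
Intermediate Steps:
O = -10
n(t, o) = (-10 + o)/(-6 + t) (n(t, o) = (o - 10)/(t - 6) = (-10 + o)/(-6 + t))
(849 + n(Y, 4))² = (849 + (-10 + 4)/(-6 + 30))² = (849 - 6/24)² = (849 + (1/24)*(-6))² = (849 - ¼)² = (3395/4)² = 11526025/16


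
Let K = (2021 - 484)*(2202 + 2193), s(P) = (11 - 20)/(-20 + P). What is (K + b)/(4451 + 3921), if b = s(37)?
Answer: 8202639/10166 ≈ 806.87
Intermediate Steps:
s(P) = -9/(-20 + P)
b = -9/17 (b = -9/(-20 + 37) = -9/17 ≈ -0.52941)
K = 6755115 (K = 1537*4395 = 6755115)
(K + b)/(4451 + 3921) = (6755115 - 9/17)/(4451 + 3921) = (114836946/17)/8372 = (114836946/17)*(1/8372) = 8202639/10166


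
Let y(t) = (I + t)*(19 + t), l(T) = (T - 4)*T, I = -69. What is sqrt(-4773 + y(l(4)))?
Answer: 78*I ≈ 78.0*I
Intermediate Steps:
l(T) = T*(-4 + T) (l(T) = (-4 + T)*T = T*(-4 + T))
y(t) = (-69 + t)*(19 + t)
sqrt(-4773 + y(l(4))) = sqrt(-4773 + (-1311 + (4*(-4 + 4))**2 - 200*(-4 + 4))) = sqrt(-4773 + (-1311 + (4*0)**2 - 200*0)) = sqrt(-4773 + (-1311 + 0**2 - 50*0)) = sqrt(-4773 + (-1311 + 0 + 0)) = sqrt(-4773 - 1311) = sqrt(-6084) = 78*I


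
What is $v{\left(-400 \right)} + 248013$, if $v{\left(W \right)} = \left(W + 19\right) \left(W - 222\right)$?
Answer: $484995$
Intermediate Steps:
$v{\left(W \right)} = \left(-222 + W\right) \left(19 + W\right)$ ($v{\left(W \right)} = \left(19 + W\right) \left(-222 + W\right) = \left(-222 + W\right) \left(19 + W\right)$)
$v{\left(-400 \right)} + 248013 = \left(-4218 + \left(-400\right)^{2} - -81200\right) + 248013 = \left(-4218 + 160000 + 81200\right) + 248013 = 236982 + 248013 = 484995$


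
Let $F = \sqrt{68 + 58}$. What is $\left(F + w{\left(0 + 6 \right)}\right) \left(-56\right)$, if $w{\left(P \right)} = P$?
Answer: $-336 - 168 \sqrt{14} \approx -964.6$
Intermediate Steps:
$F = 3 \sqrt{14}$ ($F = \sqrt{126} = 3 \sqrt{14} \approx 11.225$)
$\left(F + w{\left(0 + 6 \right)}\right) \left(-56\right) = \left(3 \sqrt{14} + \left(0 + 6\right)\right) \left(-56\right) = \left(3 \sqrt{14} + 6\right) \left(-56\right) = \left(6 + 3 \sqrt{14}\right) \left(-56\right) = -336 - 168 \sqrt{14}$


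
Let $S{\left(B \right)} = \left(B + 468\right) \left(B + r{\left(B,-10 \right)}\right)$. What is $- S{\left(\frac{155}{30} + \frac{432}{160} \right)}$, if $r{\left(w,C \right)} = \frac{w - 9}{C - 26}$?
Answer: $- \frac{3044357}{810} \approx -3758.5$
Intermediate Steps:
$r{\left(w,C \right)} = \frac{-9 + w}{-26 + C}$
$S{\left(B \right)} = \left(468 + B\right) \left(\frac{1}{4} + \frac{35 B}{36}\right)$ ($S{\left(B \right)} = \left(B + 468\right) \left(B + \frac{-9 + B}{-26 - 10}\right) = \left(468 + B\right) \left(B + \frac{-9 + B}{-36}\right) = \left(468 + B\right) \left(B - \frac{-9 + B}{36}\right) = \left(468 + B\right) \left(B - \left(- \frac{1}{4} + \frac{B}{36}\right)\right) = \left(468 + B\right) \left(\frac{1}{4} + \frac{35 B}{36}\right)$)
$- S{\left(\frac{155}{30} + \frac{432}{160} \right)} = - (117 + \frac{35 \left(\frac{155}{30} + \frac{432}{160}\right)^{2}}{36} + \frac{1821 \left(\frac{155}{30} + \frac{432}{160}\right)}{4}) = - (117 + \frac{35 \left(155 \cdot \frac{1}{30} + 432 \cdot \frac{1}{160}\right)^{2}}{36} + \frac{1821 \left(155 \cdot \frac{1}{30} + 432 \cdot \frac{1}{160}\right)}{4}) = - (117 + \frac{35 \left(\frac{31}{6} + \frac{27}{10}\right)^{2}}{36} + \frac{1821 \left(\frac{31}{6} + \frac{27}{10}\right)}{4}) = - (117 + \frac{35 \left(\frac{118}{15}\right)^{2}}{36} + \frac{1821}{4} \cdot \frac{118}{15}) = - (117 + \frac{35}{36} \cdot \frac{13924}{225} + \frac{35813}{10}) = - (117 + \frac{24367}{405} + \frac{35813}{10}) = \left(-1\right) \frac{3044357}{810} = - \frac{3044357}{810}$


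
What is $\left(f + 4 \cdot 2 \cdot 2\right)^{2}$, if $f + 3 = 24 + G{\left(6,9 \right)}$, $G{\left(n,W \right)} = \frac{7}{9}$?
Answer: $\frac{115600}{81} \approx 1427.2$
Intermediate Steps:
$G{\left(n,W \right)} = \frac{7}{9}$ ($G{\left(n,W \right)} = 7 \cdot \frac{1}{9} = \frac{7}{9}$)
$f = \frac{196}{9}$ ($f = -3 + \left(24 + \frac{7}{9}\right) = -3 + \frac{223}{9} = \frac{196}{9} \approx 21.778$)
$\left(f + 4 \cdot 2 \cdot 2\right)^{2} = \left(\frac{196}{9} + 4 \cdot 2 \cdot 2\right)^{2} = \left(\frac{196}{9} + 8 \cdot 2\right)^{2} = \left(\frac{196}{9} + 16\right)^{2} = \left(\frac{340}{9}\right)^{2} = \frac{115600}{81}$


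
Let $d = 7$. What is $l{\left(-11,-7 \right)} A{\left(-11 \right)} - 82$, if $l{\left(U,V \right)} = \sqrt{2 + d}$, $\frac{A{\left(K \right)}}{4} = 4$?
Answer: $-34$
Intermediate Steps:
$A{\left(K \right)} = 16$ ($A{\left(K \right)} = 4 \cdot 4 = 16$)
$l{\left(U,V \right)} = 3$ ($l{\left(U,V \right)} = \sqrt{2 + 7} = \sqrt{9} = 3$)
$l{\left(-11,-7 \right)} A{\left(-11 \right)} - 82 = 3 \cdot 16 - 82 = 48 - 82 = -34$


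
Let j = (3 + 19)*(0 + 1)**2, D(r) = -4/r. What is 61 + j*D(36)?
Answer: 527/9 ≈ 58.556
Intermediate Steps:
j = 22 (j = 22*1**2 = 22*1 = 22)
61 + j*D(36) = 61 + 22*(-4/36) = 61 + 22*(-4*1/36) = 61 + 22*(-1/9) = 61 - 22/9 = 527/9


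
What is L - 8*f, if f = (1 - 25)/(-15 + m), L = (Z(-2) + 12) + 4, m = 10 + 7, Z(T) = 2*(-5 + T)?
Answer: 98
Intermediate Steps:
Z(T) = -10 + 2*T
m = 17
L = 2 (L = ((-10 + 2*(-2)) + 12) + 4 = ((-10 - 4) + 12) + 4 = (-14 + 12) + 4 = -2 + 4 = 2)
f = -12 (f = (1 - 25)/(-15 + 17) = -24/2 = -24*½ = -12)
L - 8*f = 2 - 8*(-12) = 2 + 96 = 98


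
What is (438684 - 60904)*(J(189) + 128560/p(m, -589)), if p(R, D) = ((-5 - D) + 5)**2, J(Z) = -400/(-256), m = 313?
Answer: 1013393433325/1387684 ≈ 7.3028e+5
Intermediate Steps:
J(Z) = 25/16 (J(Z) = -400*(-1/256) = 25/16)
p(R, D) = D**2 (p(R, D) = (-D)**2 = D**2)
(438684 - 60904)*(J(189) + 128560/p(m, -589)) = (438684 - 60904)*(25/16 + 128560/((-589)**2)) = 377780*(25/16 + 128560/346921) = 377780*(10729985/5550736) = 1013393433325/1387684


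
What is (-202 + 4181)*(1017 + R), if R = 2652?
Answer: 14598951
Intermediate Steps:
(-202 + 4181)*(1017 + R) = (-202 + 4181)*(1017 + 2652) = 3979*3669 = 14598951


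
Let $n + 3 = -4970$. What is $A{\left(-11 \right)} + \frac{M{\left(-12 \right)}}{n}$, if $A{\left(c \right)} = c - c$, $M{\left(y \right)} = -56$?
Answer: $\frac{56}{4973} \approx 0.011261$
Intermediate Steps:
$n = -4973$ ($n = -3 - 4970 = -4973$)
$A{\left(c \right)} = 0$
$A{\left(-11 \right)} + \frac{M{\left(-12 \right)}}{n} = 0 - \frac{56}{-4973} = 0 - - \frac{56}{4973} = 0 + \frac{56}{4973} = \frac{56}{4973}$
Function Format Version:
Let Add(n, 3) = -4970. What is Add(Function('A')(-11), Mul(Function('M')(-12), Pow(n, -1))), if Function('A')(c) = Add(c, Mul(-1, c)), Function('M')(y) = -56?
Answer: Rational(56, 4973) ≈ 0.011261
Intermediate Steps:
n = -4973 (n = Add(-3, -4970) = -4973)
Function('A')(c) = 0
Add(Function('A')(-11), Mul(Function('M')(-12), Pow(n, -1))) = Add(0, Mul(-56, Pow(-4973, -1))) = Add(0, Mul(-56, Rational(-1, 4973))) = Add(0, Rational(56, 4973)) = Rational(56, 4973)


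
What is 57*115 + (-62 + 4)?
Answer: 6497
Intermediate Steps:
57*115 + (-62 + 4) = 6555 - 58 = 6497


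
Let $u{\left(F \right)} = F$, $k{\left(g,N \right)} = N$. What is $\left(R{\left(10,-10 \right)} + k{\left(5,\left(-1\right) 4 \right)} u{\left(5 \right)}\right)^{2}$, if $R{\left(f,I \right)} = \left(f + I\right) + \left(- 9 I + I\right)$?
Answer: $3600$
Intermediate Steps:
$R{\left(f,I \right)} = f - 7 I$ ($R{\left(f,I \right)} = \left(I + f\right) - 8 I = f - 7 I$)
$\left(R{\left(10,-10 \right)} + k{\left(5,\left(-1\right) 4 \right)} u{\left(5 \right)}\right)^{2} = \left(\left(10 - -70\right) + \left(-1\right) 4 \cdot 5\right)^{2} = \left(\left(10 + 70\right) - 20\right)^{2} = \left(80 - 20\right)^{2} = 60^{2} = 3600$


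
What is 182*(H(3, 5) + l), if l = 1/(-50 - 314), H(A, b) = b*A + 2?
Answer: 6187/2 ≈ 3093.5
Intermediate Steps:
H(A, b) = 2 + A*b (H(A, b) = A*b + 2 = 2 + A*b)
l = -1/364 (l = 1/(-364) = -1/364 ≈ -0.0027473)
182*(H(3, 5) + l) = 182*((2 + 3*5) - 1/364) = 182*((2 + 15) - 1/364) = 182*(17 - 1/364) = 182*(6187/364) = 6187/2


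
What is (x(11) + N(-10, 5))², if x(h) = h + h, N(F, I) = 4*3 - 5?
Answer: 841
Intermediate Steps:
N(F, I) = 7 (N(F, I) = 12 - 5 = 7)
x(h) = 2*h
(x(11) + N(-10, 5))² = (2*11 + 7)² = (22 + 7)² = 29² = 841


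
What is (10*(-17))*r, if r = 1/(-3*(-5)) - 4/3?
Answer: 646/3 ≈ 215.33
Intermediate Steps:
r = -19/15 (r = -⅓*(-⅕) - 4*⅓ = 1/15 - 4/3 = -19/15 ≈ -1.2667)
(10*(-17))*r = (10*(-17))*(-19/15) = -170*(-19/15) = 646/3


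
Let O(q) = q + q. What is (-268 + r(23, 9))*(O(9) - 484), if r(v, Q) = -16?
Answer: 132344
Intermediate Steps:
O(q) = 2*q
(-268 + r(23, 9))*(O(9) - 484) = (-268 - 16)*(2*9 - 484) = -284*(18 - 484) = -284*(-466) = 132344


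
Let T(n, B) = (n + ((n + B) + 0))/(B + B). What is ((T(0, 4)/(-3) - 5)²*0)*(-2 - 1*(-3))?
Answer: 0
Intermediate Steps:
T(n, B) = (B + 2*n)/(2*B) (T(n, B) = (n + ((B + n) + 0))/((2*B)) = (n + (B + n))*(1/(2*B)) = (B + 2*n)*(1/(2*B)) = (B + 2*n)/(2*B))
((T(0, 4)/(-3) - 5)²*0)*(-2 - 1*(-3)) = ((((0 + (½)*4)/4)/(-3) - 5)²*0)*(-2 - 1*(-3)) = ((((0 + 2)/4)*(-⅓) - 5)²*0)*(-2 + 3) = ((((¼)*2)*(-⅓) - 5)²*0)*1 = (((½)*(-⅓) - 5)²*0)*1 = ((-⅙ - 5)²*0)*1 = ((-31/6)²*0)*1 = ((961/36)*0)*1 = 0*1 = 0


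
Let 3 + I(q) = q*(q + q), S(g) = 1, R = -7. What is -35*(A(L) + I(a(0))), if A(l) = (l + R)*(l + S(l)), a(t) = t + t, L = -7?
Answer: -2835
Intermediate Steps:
a(t) = 2*t
A(l) = (1 + l)*(-7 + l) (A(l) = (l - 7)*(l + 1) = (-7 + l)*(1 + l) = (1 + l)*(-7 + l))
I(q) = -3 + 2*q² (I(q) = -3 + q*(q + q) = -3 + q*(2*q) = -3 + 2*q²)
-35*(A(L) + I(a(0))) = -35*((-7 + (-7)² - 6*(-7)) + (-3 + 2*(2*0)²)) = -35*((-7 + 49 + 42) + (-3 + 2*0²)) = -35*(84 + (-3 + 2*0)) = -35*(84 + (-3 + 0)) = -35*(84 - 3) = -35*81 = -2835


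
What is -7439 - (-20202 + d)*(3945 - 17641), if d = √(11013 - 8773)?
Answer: -276694031 + 109568*√35 ≈ -2.7605e+8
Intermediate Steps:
d = 8*√35 (d = √2240 = 8*√35 ≈ 47.329)
-7439 - (-20202 + d)*(3945 - 17641) = -7439 - (-20202 + 8*√35)*(3945 - 17641) = -7439 - (-20202 + 8*√35)*(-13696) = -7439 - (276686592 - 109568*√35) = -7439 + (-276686592 + 109568*√35) = -276694031 + 109568*√35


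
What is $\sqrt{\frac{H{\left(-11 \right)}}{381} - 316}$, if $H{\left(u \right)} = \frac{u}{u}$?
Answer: $\frac{11 i \sqrt{379095}}{381} \approx 17.776 i$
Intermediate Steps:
$H{\left(u \right)} = 1$
$\sqrt{\frac{H{\left(-11 \right)}}{381} - 316} = \sqrt{1 \cdot \frac{1}{381} - 316} = \sqrt{\frac{1}{381} - 316} = \sqrt{- \frac{120395}{381}} = \frac{11 i \sqrt{379095}}{381}$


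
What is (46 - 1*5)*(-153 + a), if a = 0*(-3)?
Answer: -6273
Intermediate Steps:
a = 0
(46 - 1*5)*(-153 + a) = (46 - 1*5)*(-153 + 0) = (46 - 5)*(-153) = 41*(-153) = -6273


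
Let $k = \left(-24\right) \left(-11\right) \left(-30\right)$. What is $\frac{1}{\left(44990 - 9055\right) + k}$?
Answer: $\frac{1}{28015} \approx 3.5695 \cdot 10^{-5}$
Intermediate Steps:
$k = -7920$ ($k = 264 \left(-30\right) = -7920$)
$\frac{1}{\left(44990 - 9055\right) + k} = \frac{1}{\left(44990 - 9055\right) - 7920} = \frac{1}{35935 - 7920} = \frac{1}{28015}$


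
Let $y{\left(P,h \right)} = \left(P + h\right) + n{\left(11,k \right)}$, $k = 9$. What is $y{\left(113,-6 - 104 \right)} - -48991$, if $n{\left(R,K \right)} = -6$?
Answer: $48988$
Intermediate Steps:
$y{\left(P,h \right)} = -6 + P + h$ ($y{\left(P,h \right)} = \left(P + h\right) - 6 = -6 + P + h$)
$y{\left(113,-6 - 104 \right)} - -48991 = \left(-6 + 113 - 110\right) - -48991 = \left(-6 + 113 - 110\right) + 48991 = -3 + 48991 = 48988$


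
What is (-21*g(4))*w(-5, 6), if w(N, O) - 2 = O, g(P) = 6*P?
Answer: -4032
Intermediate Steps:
w(N, O) = 2 + O
(-21*g(4))*w(-5, 6) = (-126*4)*(2 + 6) = -21*24*8 = -504*8 = -4032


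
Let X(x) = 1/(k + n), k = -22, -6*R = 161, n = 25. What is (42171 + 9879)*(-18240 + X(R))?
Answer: -949374650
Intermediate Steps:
R = -161/6 (R = -⅙*161 = -161/6 ≈ -26.833)
X(x) = ⅓ (X(x) = 1/(-22 + 25) = 1/3 = ⅓)
(42171 + 9879)*(-18240 + X(R)) = (42171 + 9879)*(-18240 + ⅓) = 52050*(-54719/3) = -949374650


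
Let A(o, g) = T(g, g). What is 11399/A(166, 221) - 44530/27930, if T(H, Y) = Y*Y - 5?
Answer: -185629301/136398948 ≈ -1.3609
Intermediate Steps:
T(H, Y) = -5 + Y² (T(H, Y) = Y² - 5 = -5 + Y²)
A(o, g) = -5 + g²
11399/A(166, 221) - 44530/27930 = 11399/(-5 + 221²) - 44530/27930 = 11399/(-5 + 48841) - 44530*1/27930 = 11399/48836 - 4453/2793 = -185629301/136398948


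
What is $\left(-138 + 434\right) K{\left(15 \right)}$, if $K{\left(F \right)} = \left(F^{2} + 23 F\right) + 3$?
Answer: $169608$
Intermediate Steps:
$K{\left(F \right)} = 3 + F^{2} + 23 F$
$\left(-138 + 434\right) K{\left(15 \right)} = \left(-138 + 434\right) \left(3 + 15^{2} + 23 \cdot 15\right) = 296 \left(3 + 225 + 345\right) = 296 \cdot 573 = 169608$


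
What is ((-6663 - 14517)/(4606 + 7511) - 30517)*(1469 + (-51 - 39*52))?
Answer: 75191786030/4039 ≈ 1.8616e+7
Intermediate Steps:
((-6663 - 14517)/(4606 + 7511) - 30517)*(1469 + (-51 - 39*52)) = (-21180/12117 - 30517)*(1469 + (-51 - 2028)) = (-21180*1/12117 - 30517)*(1469 - 2079) = (-7060/4039 - 30517)*(-610) = -123265223/4039*(-610) = 75191786030/4039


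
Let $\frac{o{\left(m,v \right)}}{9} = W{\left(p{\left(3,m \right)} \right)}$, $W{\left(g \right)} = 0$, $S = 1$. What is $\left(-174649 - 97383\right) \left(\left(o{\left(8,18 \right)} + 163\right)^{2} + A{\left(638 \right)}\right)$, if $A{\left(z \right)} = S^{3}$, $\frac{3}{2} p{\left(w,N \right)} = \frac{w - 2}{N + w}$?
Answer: $-7227890240$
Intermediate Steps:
$p{\left(w,N \right)} = \frac{2 \left(-2 + w\right)}{3 \left(N + w\right)}$ ($p{\left(w,N \right)} = \frac{2 \frac{w - 2}{N + w}}{3} = \frac{2 \frac{-2 + w}{N + w}}{3} = \frac{2 \left(-2 + w\right)}{3 \left(N + w\right)}$)
$o{\left(m,v \right)} = 0$ ($o{\left(m,v \right)} = 9 \cdot 0 = 0$)
$A{\left(z \right)} = 1$ ($A{\left(z \right)} = 1^{3} = 1$)
$\left(-174649 - 97383\right) \left(\left(o{\left(8,18 \right)} + 163\right)^{2} + A{\left(638 \right)}\right) = \left(-174649 - 97383\right) \left(\left(0 + 163\right)^{2} + 1\right) = - 272032 \left(163^{2} + 1\right) = - 272032 \left(26569 + 1\right) = \left(-272032\right) 26570 = -7227890240$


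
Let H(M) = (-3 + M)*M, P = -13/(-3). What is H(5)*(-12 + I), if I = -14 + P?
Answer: -650/3 ≈ -216.67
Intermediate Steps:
P = 13/3 (P = -13*(-⅓) = 13/3 ≈ 4.3333)
I = -29/3 (I = -14 + 13/3 = -29/3 ≈ -9.6667)
H(M) = M*(-3 + M)
H(5)*(-12 + I) = (5*(-3 + 5))*(-12 - 29/3) = (5*2)*(-65/3) = 10*(-65/3) = -650/3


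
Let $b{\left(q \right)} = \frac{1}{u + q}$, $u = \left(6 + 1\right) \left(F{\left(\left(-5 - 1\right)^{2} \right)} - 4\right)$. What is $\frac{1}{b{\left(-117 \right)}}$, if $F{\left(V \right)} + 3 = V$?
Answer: $86$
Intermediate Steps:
$F{\left(V \right)} = -3 + V$
$u = 203$ ($u = \left(6 + 1\right) \left(\left(-3 + \left(-5 - 1\right)^{2}\right) - 4\right) = 7 \left(\left(-3 + \left(-6\right)^{2}\right) - 4\right) = 7 \left(\left(-3 + 36\right) - 4\right) = 7 \left(33 - 4\right) = 7 \cdot 29 = 203$)
$b{\left(q \right)} = \frac{1}{203 + q}$
$\frac{1}{b{\left(-117 \right)}} = \frac{1}{\frac{1}{203 - 117}} = \frac{1}{\frac{1}{86}} = 86$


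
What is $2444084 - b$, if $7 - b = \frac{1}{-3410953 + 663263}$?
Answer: $\frac{6715565932129}{2747690} \approx 2.4441 \cdot 10^{6}$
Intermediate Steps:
$b = \frac{19233831}{2747690}$ ($b = 7 - \frac{1}{-3410953 + 663263} = 7 - \frac{1}{-2747690} = 7 - - \frac{1}{2747690} = 7 + \frac{1}{2747690} = \frac{19233831}{2747690} \approx 7.0$)
$2444084 - b = 2444084 - \frac{19233831}{2747690} = \frac{6715565932129}{2747690}$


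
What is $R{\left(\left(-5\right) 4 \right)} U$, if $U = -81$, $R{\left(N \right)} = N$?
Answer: $1620$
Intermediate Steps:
$R{\left(\left(-5\right) 4 \right)} U = \left(-5\right) 4 \left(-81\right) = \left(-20\right) \left(-81\right) = 1620$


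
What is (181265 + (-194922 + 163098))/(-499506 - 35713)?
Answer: -149441/535219 ≈ -0.27921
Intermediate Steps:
(181265 + (-194922 + 163098))/(-499506 - 35713) = (181265 - 31824)/(-535219) = 149441*(-1/535219) = -149441/535219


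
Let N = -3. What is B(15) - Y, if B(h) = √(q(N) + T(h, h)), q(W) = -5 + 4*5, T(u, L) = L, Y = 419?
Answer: -419 + √30 ≈ -413.52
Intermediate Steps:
q(W) = 15 (q(W) = -5 + 20 = 15)
B(h) = √(15 + h)
B(15) - Y = √(15 + 15) - 1*419 = √30 - 419 = -419 + √30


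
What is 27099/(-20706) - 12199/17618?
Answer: -60835223/30399859 ≈ -2.0012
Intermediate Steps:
27099/(-20706) - 12199/17618 = 27099*(-1/20706) - 12199*1/17618 = -9033/6902 - 12199/17618 = -60835223/30399859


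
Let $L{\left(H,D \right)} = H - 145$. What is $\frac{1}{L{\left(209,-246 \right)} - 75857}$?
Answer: $- \frac{1}{75793} \approx -1.3194 \cdot 10^{-5}$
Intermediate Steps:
$L{\left(H,D \right)} = -145 + H$
$\frac{1}{L{\left(209,-246 \right)} - 75857} = \frac{1}{\left(-145 + 209\right) - 75857} = \frac{1}{64 - 75857} = \frac{1}{-75793} = - \frac{1}{75793}$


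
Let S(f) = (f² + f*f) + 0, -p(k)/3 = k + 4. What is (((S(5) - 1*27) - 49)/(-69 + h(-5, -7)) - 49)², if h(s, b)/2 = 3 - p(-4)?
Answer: 9369721/3969 ≈ 2360.7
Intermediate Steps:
p(k) = -12 - 3*k (p(k) = -3*(k + 4) = -3*(4 + k) = -12 - 3*k)
h(s, b) = 6 (h(s, b) = 2*(3 - (-12 - 3*(-4))) = 2*(3 - (-12 + 12)) = 2*(3 - 1*0) = 2*(3 + 0) = 2*3 = 6)
S(f) = 2*f² (S(f) = (f² + f²) + 0 = 2*f² + 0 = 2*f²)
(((S(5) - 1*27) - 49)/(-69 + h(-5, -7)) - 49)² = (((2*5² - 1*27) - 49)/(-69 + 6) - 49)² = (((2*25 - 27) - 49)/(-63) - 49)² = (((50 - 27) - 49)*(-1/63) - 49)² = ((23 - 49)*(-1/63) - 49)² = (-26*(-1/63) - 49)² = (26/63 - 49)² = (-3061/63)² = 9369721/3969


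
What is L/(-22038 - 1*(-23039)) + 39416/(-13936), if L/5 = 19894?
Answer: 1849943/19162 ≈ 96.542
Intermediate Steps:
L = 99470 (L = 5*19894 = 99470)
L/(-22038 - 1*(-23039)) + 39416/(-13936) = 99470/(-22038 - 1*(-23039)) + 39416/(-13936) = 99470/(-22038 + 23039) + 39416*(-1/13936) = 99470/1001 - 379/134 = 99470*(1/1001) - 379/134 = 14210/143 - 379/134 = 1849943/19162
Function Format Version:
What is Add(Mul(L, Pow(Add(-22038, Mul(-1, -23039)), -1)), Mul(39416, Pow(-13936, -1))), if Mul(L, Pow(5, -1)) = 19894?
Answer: Rational(1849943, 19162) ≈ 96.542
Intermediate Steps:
L = 99470 (L = Mul(5, 19894) = 99470)
Add(Mul(L, Pow(Add(-22038, Mul(-1, -23039)), -1)), Mul(39416, Pow(-13936, -1))) = Add(Mul(99470, Pow(Add(-22038, Mul(-1, -23039)), -1)), Mul(39416, Pow(-13936, -1))) = Add(Mul(99470, Pow(Add(-22038, 23039), -1)), Mul(39416, Rational(-1, 13936))) = Add(Mul(99470, Pow(1001, -1)), Rational(-379, 134)) = Add(Mul(99470, Rational(1, 1001)), Rational(-379, 134)) = Add(Rational(14210, 143), Rational(-379, 134)) = Rational(1849943, 19162)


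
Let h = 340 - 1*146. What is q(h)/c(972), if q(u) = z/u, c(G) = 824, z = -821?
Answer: -821/159856 ≈ -0.0051359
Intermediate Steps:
h = 194 (h = 340 - 146 = 194)
q(u) = -821/u
q(h)/c(972) = -821/194/824 = -821*1/194*(1/824) = -821/194*1/824 = -821/159856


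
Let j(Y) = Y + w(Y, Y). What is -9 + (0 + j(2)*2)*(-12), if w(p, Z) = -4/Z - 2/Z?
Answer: 15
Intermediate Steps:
w(p, Z) = -6/Z
j(Y) = Y - 6/Y
-9 + (0 + j(2)*2)*(-12) = -9 + (0 + (2 - 6/2)*2)*(-12) = -9 + (0 + (2 - 6*1/2)*2)*(-12) = -9 + (0 + (2 - 3)*2)*(-12) = -9 + (0 - 1*2)*(-12) = -9 + (0 - 2)*(-12) = -9 - 2*(-12) = -9 + 24 = 15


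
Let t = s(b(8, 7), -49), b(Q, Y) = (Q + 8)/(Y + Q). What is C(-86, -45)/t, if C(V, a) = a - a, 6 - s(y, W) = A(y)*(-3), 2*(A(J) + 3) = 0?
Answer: 0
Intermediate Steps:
b(Q, Y) = (8 + Q)/(Q + Y)
A(J) = -3 (A(J) = -3 + (½)*0 = -3 + 0 = -3)
s(y, W) = -3 (s(y, W) = 6 - (-3)*(-3) = 6 - 1*9 = 6 - 9 = -3)
t = -3
C(V, a) = 0
C(-86, -45)/t = 0/(-3) = 0*(-⅓) = 0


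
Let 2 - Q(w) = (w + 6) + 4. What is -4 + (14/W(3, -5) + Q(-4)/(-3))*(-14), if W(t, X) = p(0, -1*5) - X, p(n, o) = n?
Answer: -928/15 ≈ -61.867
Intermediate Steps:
Q(w) = -8 - w (Q(w) = 2 - ((w + 6) + 4) = 2 - ((6 + w) + 4) = 2 - (10 + w) = 2 + (-10 - w) = -8 - w)
W(t, X) = -X (W(t, X) = 0 - X = -X)
-4 + (14/W(3, -5) + Q(-4)/(-3))*(-14) = -4 + (14/((-1*(-5))) + (-8 - 1*(-4))/(-3))*(-14) = -4 + (14/5 + (-8 + 4)*(-⅓))*(-14) = -4 + (14*(⅕) - 4*(-⅓))*(-14) = -4 + (14/5 + 4/3)*(-14) = -4 + (62/15)*(-14) = -4 - 868/15 = -928/15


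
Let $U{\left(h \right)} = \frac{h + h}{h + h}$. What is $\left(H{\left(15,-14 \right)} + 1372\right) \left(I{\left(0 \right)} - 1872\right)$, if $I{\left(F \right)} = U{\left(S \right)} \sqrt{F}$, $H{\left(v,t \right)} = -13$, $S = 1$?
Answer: $-2544048$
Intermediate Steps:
$U{\left(h \right)} = 1$ ($U{\left(h \right)} = \frac{2 h}{2 h} = 2 h \frac{1}{2 h} = 1$)
$I{\left(F \right)} = \sqrt{F}$ ($I{\left(F \right)} = 1 \sqrt{F} = \sqrt{F}$)
$\left(H{\left(15,-14 \right)} + 1372\right) \left(I{\left(0 \right)} - 1872\right) = \left(-13 + 1372\right) \left(\sqrt{0} - 1872\right) = 1359 \left(0 - 1872\right) = 1359 \left(-1872\right) = -2544048$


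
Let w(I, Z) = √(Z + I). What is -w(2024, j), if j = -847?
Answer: -√1177 ≈ -34.307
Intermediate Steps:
w(I, Z) = √(I + Z)
-w(2024, j) = -√(2024 - 847) = -√1177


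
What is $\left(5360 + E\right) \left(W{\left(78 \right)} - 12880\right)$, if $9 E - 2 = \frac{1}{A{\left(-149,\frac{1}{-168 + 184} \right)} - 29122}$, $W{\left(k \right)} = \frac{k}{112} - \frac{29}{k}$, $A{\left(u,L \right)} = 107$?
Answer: $- \frac{1009580195580121}{14623560} \approx -6.9038 \cdot 10^{7}$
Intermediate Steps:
$W{\left(k \right)} = - \frac{29}{k} + \frac{k}{112}$ ($W{\left(k \right)} = k \frac{1}{112} - \frac{29}{k} = \frac{k}{112} - \frac{29}{k} = - \frac{29}{k} + \frac{k}{112}$)
$E = \frac{19343}{87045}$ ($E = \frac{2}{9} + \frac{1}{9 \left(107 - 29122\right)} = \frac{2}{9} + \frac{1}{9 \left(-29015\right)} = \frac{2}{9} + \frac{1}{9} \left(- \frac{1}{29015}\right) = \frac{2}{9} - \frac{1}{261135} = \frac{19343}{87045} \approx 0.22222$)
$\left(5360 + E\right) \left(W{\left(78 \right)} - 12880\right) = \left(5360 + \frac{19343}{87045}\right) \left(\left(- \frac{29}{78} + \frac{1}{112} \cdot 78\right) - 12880\right) = \frac{466580543 \left(\left(\left(-29\right) \frac{1}{78} + \frac{39}{56}\right) - 12880\right)}{87045} = \frac{466580543 \left(\left(- \frac{29}{78} + \frac{39}{56}\right) - 12880\right)}{87045} = \frac{466580543 \left(\frac{709}{2184} - 12880\right)}{87045} = \frac{466580543}{87045} \left(- \frac{28129211}{2184}\right) = - \frac{1009580195580121}{14623560}$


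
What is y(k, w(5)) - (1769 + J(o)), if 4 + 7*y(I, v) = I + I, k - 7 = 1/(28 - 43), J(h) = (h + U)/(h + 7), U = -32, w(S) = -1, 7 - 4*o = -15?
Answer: -926872/525 ≈ -1765.5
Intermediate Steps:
o = 11/2 (o = 7/4 - 1/4*(-15) = 7/4 + 15/4 = 11/2 ≈ 5.5000)
J(h) = (-32 + h)/(7 + h) (J(h) = (h - 32)/(h + 7) = (-32 + h)/(7 + h))
k = 104/15 (k = 7 + 1/(28 - 43) = 7 + 1/(-15) = 7 - 1/15 = 104/15 ≈ 6.9333)
y(I, v) = -4/7 + 2*I/7 (y(I, v) = -4/7 + (I + I)/7 = -4/7 + (2*I)/7 = -4/7 + 2*I/7)
y(k, w(5)) - (1769 + J(o)) = (-4/7 + (2/7)*(104/15)) - (1769 + (-32 + 11/2)/(7 + 11/2)) = (-4/7 + 208/105) - (1769 - 53/2/(25/2)) = 148/105 - (1769 + (2/25)*(-53/2)) = 148/105 - (1769 - 53/25) = 148/105 - 1*44172/25 = 148/105 - 44172/25 = -926872/525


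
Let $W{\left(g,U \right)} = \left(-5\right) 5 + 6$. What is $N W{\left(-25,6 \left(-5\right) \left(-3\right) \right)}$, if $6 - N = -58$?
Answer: $-1216$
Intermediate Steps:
$N = 64$ ($N = 6 - -58 = 6 + 58 = 64$)
$W{\left(g,U \right)} = -19$ ($W{\left(g,U \right)} = -25 + 6 = -19$)
$N W{\left(-25,6 \left(-5\right) \left(-3\right) \right)} = 64 \left(-19\right) = -1216$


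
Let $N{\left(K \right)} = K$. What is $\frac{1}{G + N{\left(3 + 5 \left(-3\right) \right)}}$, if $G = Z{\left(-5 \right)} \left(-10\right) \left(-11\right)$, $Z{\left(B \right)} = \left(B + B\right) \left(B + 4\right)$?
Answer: $\frac{1}{1088} \approx 0.00091912$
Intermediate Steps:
$Z{\left(B \right)} = 2 B \left(4 + B\right)$
$G = 1100$ ($G = 2 \left(-5\right) \left(4 - 5\right) \left(-10\right) \left(-11\right) = 2 \left(-5\right) \left(-1\right) \left(-10\right) \left(-11\right) = 10 \left(-10\right) \left(-11\right) = \left(-100\right) \left(-11\right) = 1100$)
$\frac{1}{G + N{\left(3 + 5 \left(-3\right) \right)}} = \frac{1}{1100 + \left(3 + 5 \left(-3\right)\right)} = \frac{1}{1100 + \left(3 - 15\right)} = \frac{1}{1100 - 12} = \frac{1}{1088}$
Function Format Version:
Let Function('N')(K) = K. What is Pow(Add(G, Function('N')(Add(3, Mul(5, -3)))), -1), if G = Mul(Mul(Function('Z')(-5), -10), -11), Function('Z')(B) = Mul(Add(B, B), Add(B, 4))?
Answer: Rational(1, 1088) ≈ 0.00091912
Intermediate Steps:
Function('Z')(B) = Mul(2, B, Add(4, B)) (Function('Z')(B) = Mul(Mul(2, B), Add(4, B)) = Mul(2, B, Add(4, B)))
G = 1100 (G = Mul(Mul(Mul(2, -5, Add(4, -5)), -10), -11) = Mul(Mul(Mul(2, -5, -1), -10), -11) = Mul(Mul(10, -10), -11) = Mul(-100, -11) = 1100)
Pow(Add(G, Function('N')(Add(3, Mul(5, -3)))), -1) = Pow(Add(1100, Add(3, Mul(5, -3))), -1) = Pow(Add(1100, Add(3, -15)), -1) = Pow(Add(1100, -12), -1) = Pow(1088, -1) = Rational(1, 1088)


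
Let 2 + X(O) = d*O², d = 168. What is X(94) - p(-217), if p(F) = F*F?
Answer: 1437357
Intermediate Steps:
X(O) = -2 + 168*O²
p(F) = F²
X(94) - p(-217) = (-2 + 168*94²) - 1*(-217)² = (-2 + 168*8836) - 1*47089 = (-2 + 1484448) - 47089 = 1484446 - 47089 = 1437357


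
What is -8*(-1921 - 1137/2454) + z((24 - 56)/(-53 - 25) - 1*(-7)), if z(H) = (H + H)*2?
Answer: 245666896/15951 ≈ 15401.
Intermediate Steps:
z(H) = 4*H (z(H) = (2*H)*2 = 4*H)
-8*(-1921 - 1137/2454) + z((24 - 56)/(-53 - 25) - 1*(-7)) = -8*(-1921 - 1137/2454) + 4*((24 - 56)/(-53 - 25) - 1*(-7)) = -8*(-1921 - 1137*1/2454) + 4*(-32/(-78) + 7) = -8*(-1921 - 379/818) + 4*(-32*(-1/78) + 7) = -8*(-1571757/818) + 4*(16/39 + 7) = 6287028/409 + 4*(289/39) = 6287028/409 + 1156/39 = 245666896/15951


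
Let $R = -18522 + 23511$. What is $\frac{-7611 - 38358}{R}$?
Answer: $- \frac{15323}{1663} \approx -9.2141$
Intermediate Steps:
$R = 4989$
$\frac{-7611 - 38358}{R} = \frac{-7611 - 38358}{4989} = \left(-7611 - 38358\right) \frac{1}{4989} = \left(-45969\right) \frac{1}{4989} = - \frac{15323}{1663}$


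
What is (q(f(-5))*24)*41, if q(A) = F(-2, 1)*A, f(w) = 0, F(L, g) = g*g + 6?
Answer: 0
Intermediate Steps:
F(L, g) = 6 + g**2 (F(L, g) = g**2 + 6 = 6 + g**2)
q(A) = 7*A (q(A) = (6 + 1**2)*A = (6 + 1)*A = 7*A)
(q(f(-5))*24)*41 = ((7*0)*24)*41 = (0*24)*41 = 0*41 = 0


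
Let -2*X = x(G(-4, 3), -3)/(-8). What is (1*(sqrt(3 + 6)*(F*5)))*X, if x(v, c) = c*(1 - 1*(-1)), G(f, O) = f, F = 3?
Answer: -135/8 ≈ -16.875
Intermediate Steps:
x(v, c) = 2*c (x(v, c) = c*(1 + 1) = c*2 = 2*c)
X = -3/8 (X = -2*(-3)/(2*(-8)) = -(-3)*(-1)/8 = -1/2*3/4 = -3/8 ≈ -0.37500)
(1*(sqrt(3 + 6)*(F*5)))*X = (1*(sqrt(3 + 6)*(3*5)))*(-3/8) = (1*(sqrt(9)*15))*(-3/8) = (1*(3*15))*(-3/8) = (1*45)*(-3/8) = 45*(-3/8) = -135/8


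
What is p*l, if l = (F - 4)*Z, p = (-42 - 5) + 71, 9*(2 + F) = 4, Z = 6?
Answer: -800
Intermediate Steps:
F = -14/9 (F = -2 + (⅑)*4 = -2 + 4/9 = -14/9 ≈ -1.5556)
p = 24 (p = -47 + 71 = 24)
l = -100/3 (l = (-14/9 - 4)*6 = -50/9*6 = -100/3 ≈ -33.333)
p*l = 24*(-100/3) = -800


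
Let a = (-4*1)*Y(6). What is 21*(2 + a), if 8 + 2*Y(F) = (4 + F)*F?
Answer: -2142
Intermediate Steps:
Y(F) = -4 + F*(4 + F)/2 (Y(F) = -4 + ((4 + F)*F)/2 = -4 + (F*(4 + F))/2 = -4 + F*(4 + F)/2)
a = -104 (a = (-4*1)*(-4 + (1/2)*6**2 + 2*6) = -4*(-4 + (1/2)*36 + 12) = -4*(-4 + 18 + 12) = -4*26 = -104)
21*(2 + a) = 21*(2 - 104) = 21*(-102) = -2142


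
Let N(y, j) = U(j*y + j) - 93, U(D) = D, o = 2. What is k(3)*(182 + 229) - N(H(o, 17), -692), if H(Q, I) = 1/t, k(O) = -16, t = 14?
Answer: -40191/7 ≈ -5741.6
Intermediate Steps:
H(Q, I) = 1/14
N(y, j) = -93 + j + j*y (N(y, j) = (j*y + j) - 93 = (j + j*y) - 93 = -93 + j + j*y)
k(3)*(182 + 229) - N(H(o, 17), -692) = -16*(182 + 229) - (-93 - 692*(1 + 1/14)) = -16*411 - (-93 - 692*15/14) = -6576 - (-93 - 5190/7) = -6576 - 1*(-5841/7) = -6576 + 5841/7 = -40191/7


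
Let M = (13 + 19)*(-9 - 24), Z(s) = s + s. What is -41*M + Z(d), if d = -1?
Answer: 43294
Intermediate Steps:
Z(s) = 2*s
M = -1056 (M = 32*(-33) = -1056)
-41*M + Z(d) = -41*(-1056) + 2*(-1) = 43296 - 2 = 43294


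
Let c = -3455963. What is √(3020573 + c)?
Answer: I*√435390 ≈ 659.84*I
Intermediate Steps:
√(3020573 + c) = √(3020573 - 3455963) = √(-435390) = I*√435390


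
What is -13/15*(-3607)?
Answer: 46891/15 ≈ 3126.1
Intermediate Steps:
-13/15*(-3607) = 46891/15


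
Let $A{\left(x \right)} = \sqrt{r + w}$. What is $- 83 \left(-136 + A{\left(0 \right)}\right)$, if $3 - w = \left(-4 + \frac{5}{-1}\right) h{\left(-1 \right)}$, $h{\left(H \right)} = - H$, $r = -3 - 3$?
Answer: $11288 - 83 \sqrt{6} \approx 11085.0$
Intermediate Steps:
$r = -6$ ($r = -3 - 3 = -6$)
$w = 12$ ($w = 3 - \left(-4 + \frac{5}{-1}\right) \left(\left(-1\right) \left(-1\right)\right) = 3 - \left(-4 + 5 \left(-1\right)\right) 1 = 3 - \left(-4 - 5\right) 1 = 3 - \left(-9\right) 1 = 3 - -9 = 3 + 9 = 12$)
$A{\left(x \right)} = \sqrt{6}$ ($A{\left(x \right)} = \sqrt{-6 + 12} = \sqrt{6}$)
$- 83 \left(-136 + A{\left(0 \right)}\right) = - 83 \left(-136 + \sqrt{6}\right) = 11288 - 83 \sqrt{6}$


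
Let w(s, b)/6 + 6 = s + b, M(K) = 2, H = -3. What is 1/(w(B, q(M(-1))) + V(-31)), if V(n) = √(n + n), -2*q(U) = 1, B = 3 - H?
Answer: -3/71 - I*√62/71 ≈ -0.042253 - 0.1109*I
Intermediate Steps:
B = 6 (B = 3 - 1*(-3) = 3 + 3 = 6)
q(U) = -½ (q(U) = -½*1 = -½)
V(n) = √2*√n (V(n) = √(2*n) = √2*√n)
w(s, b) = -36 + 6*b + 6*s (w(s, b) = -36 + 6*(s + b) = -36 + 6*(b + s) = -36 + (6*b + 6*s) = -36 + 6*b + 6*s)
1/(w(B, q(M(-1))) + V(-31)) = 1/((-36 + 6*(-½) + 6*6) + √2*√(-31)) = 1/((-36 - 3 + 36) + √2*(I*√31)) = 1/(-3 + I*√62)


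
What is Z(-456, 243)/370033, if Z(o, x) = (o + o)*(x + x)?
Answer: -443232/370033 ≈ -1.1978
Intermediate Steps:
Z(o, x) = 4*o*x (Z(o, x) = (2*o)*(2*x) = 4*o*x)
Z(-456, 243)/370033 = (4*(-456)*243)/370033 = -443232*1/370033 = -443232/370033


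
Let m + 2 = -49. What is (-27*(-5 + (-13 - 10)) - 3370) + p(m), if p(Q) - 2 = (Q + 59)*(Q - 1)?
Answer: -3028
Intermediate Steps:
m = -51 (m = -2 - 49 = -51)
p(Q) = 2 + (-1 + Q)*(59 + Q) (p(Q) = 2 + (Q + 59)*(Q - 1) = 2 + (59 + Q)*(-1 + Q) = 2 + (-1 + Q)*(59 + Q))
(-27*(-5 + (-13 - 10)) - 3370) + p(m) = (-27*(-5 + (-13 - 10)) - 3370) + (-57 + (-51)**2 + 58*(-51)) = (-27*(-5 - 23) - 3370) + (-57 + 2601 - 2958) = (-27*(-28) - 3370) - 414 = (756 - 3370) - 414 = -2614 - 414 = -3028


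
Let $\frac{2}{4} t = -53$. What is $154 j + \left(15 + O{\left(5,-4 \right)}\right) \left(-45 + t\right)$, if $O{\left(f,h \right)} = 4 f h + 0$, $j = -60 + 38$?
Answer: $6427$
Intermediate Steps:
$t = -106$ ($t = 2 \left(-53\right) = -106$)
$j = -22$
$O{\left(f,h \right)} = 4 f h$ ($O{\left(f,h \right)} = 4 f h + 0 = 4 f h$)
$154 j + \left(15 + O{\left(5,-4 \right)}\right) \left(-45 + t\right) = 154 \left(-22\right) + \left(15 + 4 \cdot 5 \left(-4\right)\right) \left(-45 - 106\right) = -3388 + \left(15 - 80\right) \left(-151\right) = -3388 - -9815 = -3388 + 9815 = 6427$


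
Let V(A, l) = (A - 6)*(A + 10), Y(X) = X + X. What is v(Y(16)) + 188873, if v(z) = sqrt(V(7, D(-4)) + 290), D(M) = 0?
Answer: 188873 + sqrt(307) ≈ 1.8889e+5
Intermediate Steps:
Y(X) = 2*X
V(A, l) = (-6 + A)*(10 + A)
v(z) = sqrt(307) (v(z) = sqrt((-60 + 7**2 + 4*7) + 290) = sqrt((-60 + 49 + 28) + 290) = sqrt(17 + 290) = sqrt(307))
v(Y(16)) + 188873 = sqrt(307) + 188873 = 188873 + sqrt(307)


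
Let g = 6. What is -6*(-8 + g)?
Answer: 12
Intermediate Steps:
-6*(-8 + g) = -6*(-8 + 6) = -6*(-2) = 12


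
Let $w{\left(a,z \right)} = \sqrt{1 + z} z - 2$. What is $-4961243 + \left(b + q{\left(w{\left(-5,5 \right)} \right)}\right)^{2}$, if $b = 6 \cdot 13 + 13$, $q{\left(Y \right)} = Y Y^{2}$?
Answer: $-357154 - 1323540 \sqrt{6} \approx -3.5992 \cdot 10^{6}$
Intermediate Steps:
$w{\left(a,z \right)} = -2 + z \sqrt{1 + z}$ ($w{\left(a,z \right)} = z \sqrt{1 + z} - 2 = -2 + z \sqrt{1 + z}$)
$q{\left(Y \right)} = Y^{3}$
$b = 91$ ($b = 78 + 13 = 91$)
$-4961243 + \left(b + q{\left(w{\left(-5,5 \right)} \right)}\right)^{2} = -4961243 + \left(91 + \left(-2 + 5 \sqrt{1 + 5}\right)^{3}\right)^{2} = -4961243 + \left(91 + \left(-2 + 5 \sqrt{6}\right)^{3}\right)^{2}$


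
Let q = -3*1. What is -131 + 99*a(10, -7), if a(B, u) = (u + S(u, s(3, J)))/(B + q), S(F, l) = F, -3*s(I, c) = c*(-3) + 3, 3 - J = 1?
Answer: -329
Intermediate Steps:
J = 2 (J = 3 - 1*1 = 3 - 1 = 2)
s(I, c) = -1 + c (s(I, c) = -(c*(-3) + 3)/3 = -(-3*c + 3)/3 = -(3 - 3*c)/3 = -1 + c)
q = -3
a(B, u) = 2*u/(-3 + B) (a(B, u) = (u + u)/(B - 3) = (2*u)/(-3 + B) = 2*u/(-3 + B))
-131 + 99*a(10, -7) = -131 + 99*(2*(-7)/(-3 + 10)) = -131 + 99*(2*(-7)/7) = -131 + 99*(2*(-7)*(⅐)) = -131 + 99*(-2) = -131 - 198 = -329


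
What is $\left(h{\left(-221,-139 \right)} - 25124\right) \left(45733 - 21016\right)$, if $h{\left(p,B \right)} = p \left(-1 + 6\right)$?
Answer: $-648302193$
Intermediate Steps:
$h{\left(p,B \right)} = 5 p$ ($h{\left(p,B \right)} = p 5 = 5 p$)
$\left(h{\left(-221,-139 \right)} - 25124\right) \left(45733 - 21016\right) = \left(5 \left(-221\right) - 25124\right) \left(45733 - 21016\right) = \left(-1105 - 25124\right) 24717 = \left(-26229\right) 24717 = -648302193$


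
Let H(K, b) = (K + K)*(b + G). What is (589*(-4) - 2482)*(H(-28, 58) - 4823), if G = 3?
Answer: 39860282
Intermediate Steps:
H(K, b) = 2*K*(3 + b) (H(K, b) = (K + K)*(b + 3) = (2*K)*(3 + b) = 2*K*(3 + b))
(589*(-4) - 2482)*(H(-28, 58) - 4823) = (589*(-4) - 2482)*(2*(-28)*(3 + 58) - 4823) = (-2356 - 2482)*(2*(-28)*61 - 4823) = -4838*(-3416 - 4823) = -4838*(-8239) = 39860282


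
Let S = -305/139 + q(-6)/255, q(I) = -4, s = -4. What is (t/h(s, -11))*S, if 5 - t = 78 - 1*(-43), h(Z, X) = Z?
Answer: -2271599/35445 ≈ -64.088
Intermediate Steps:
t = -116 (t = 5 - (78 - 1*(-43)) = 5 - (78 + 43) = 5 - 1*121 = 5 - 121 = -116)
S = -78331/35445 (S = -305/139 - 4/255 = -78331/35445 ≈ -2.2099)
(t/h(s, -11))*S = -116/(-4)*(-78331/35445) = -116*(-¼)*(-78331/35445) = 29*(-78331/35445) = -2271599/35445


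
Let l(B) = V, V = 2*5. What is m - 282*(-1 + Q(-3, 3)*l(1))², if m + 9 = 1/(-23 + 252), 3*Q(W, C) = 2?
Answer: -6227194/687 ≈ -9064.3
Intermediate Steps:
V = 10
Q(W, C) = ⅔ (Q(W, C) = (⅓)*2 = ⅔)
l(B) = 10
m = -2060/229 (m = -9 + 1/(-23 + 252) = -9 + 1/229 = -2060/229 ≈ -8.9956)
m - 282*(-1 + Q(-3, 3)*l(1))² = -2060/229 - 282*(-1 + (⅔)*10)² = -2060/229 - 282*(-1 + 20/3)² = -2060/229 - 282*(17/3)² = -2060/229 - 282*289/9 = -2060/229 - 27166/3 = -6227194/687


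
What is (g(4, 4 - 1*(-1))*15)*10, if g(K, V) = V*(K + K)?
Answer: 6000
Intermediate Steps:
g(K, V) = 2*K*V (g(K, V) = V*(2*K) = 2*K*V)
(g(4, 4 - 1*(-1))*15)*10 = ((2*4*(4 - 1*(-1)))*15)*10 = ((2*4*(4 + 1))*15)*10 = ((2*4*5)*15)*10 = (40*15)*10 = 600*10 = 6000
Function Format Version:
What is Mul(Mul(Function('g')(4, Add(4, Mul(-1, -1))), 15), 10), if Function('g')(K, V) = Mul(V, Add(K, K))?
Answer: 6000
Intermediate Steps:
Function('g')(K, V) = Mul(2, K, V) (Function('g')(K, V) = Mul(V, Mul(2, K)) = Mul(2, K, V))
Mul(Mul(Function('g')(4, Add(4, Mul(-1, -1))), 15), 10) = Mul(Mul(Mul(2, 4, Add(4, Mul(-1, -1))), 15), 10) = Mul(Mul(Mul(2, 4, Add(4, 1)), 15), 10) = Mul(Mul(Mul(2, 4, 5), 15), 10) = Mul(Mul(40, 15), 10) = Mul(600, 10) = 6000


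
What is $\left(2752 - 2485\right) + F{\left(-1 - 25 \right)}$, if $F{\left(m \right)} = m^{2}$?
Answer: $943$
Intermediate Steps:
$\left(2752 - 2485\right) + F{\left(-1 - 25 \right)} = \left(2752 - 2485\right) + \left(-1 - 25\right)^{2} = 267 + \left(-26\right)^{2} = 267 + 676 = 943$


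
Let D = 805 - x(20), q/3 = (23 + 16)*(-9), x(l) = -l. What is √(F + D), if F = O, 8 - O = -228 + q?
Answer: √2114 ≈ 45.978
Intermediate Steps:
q = -1053 (q = 3*((23 + 16)*(-9)) = 3*(39*(-9)) = 3*(-351) = -1053)
D = 825 (D = 805 - (-1)*20 = 805 - 1*(-20) = 805 + 20 = 825)
O = 1289 (O = 8 - (-228 - 1053) = 8 - 1*(-1281) = 8 + 1281 = 1289)
F = 1289
√(F + D) = √(1289 + 825) = √2114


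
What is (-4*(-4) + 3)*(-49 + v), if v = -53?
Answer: -1938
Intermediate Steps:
(-4*(-4) + 3)*(-49 + v) = (-4*(-4) + 3)*(-49 - 53) = (16 + 3)*(-102) = 19*(-102) = -1938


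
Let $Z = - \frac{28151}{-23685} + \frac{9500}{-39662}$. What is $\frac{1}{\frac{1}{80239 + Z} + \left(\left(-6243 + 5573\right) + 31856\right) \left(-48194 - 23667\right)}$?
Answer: $- \frac{37688482197896}{84462042351488147267581} \approx -4.4622 \cdot 10^{-10}$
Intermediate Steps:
$Z = \frac{445758731}{469697235}$ ($Z = \left(-28151\right) \left(- \frac{1}{23685}\right) + 9500 \left(- \frac{1}{39662}\right) = \frac{28151}{23685} - \frac{4750}{19831} = \frac{445758731}{469697235} \approx 0.94903$)
$\frac{1}{\frac{1}{80239 + Z} + \left(\left(-6243 + 5573\right) + 31856\right) \left(-48194 - 23667\right)} = \frac{1}{\frac{1}{80239 + \frac{445758731}{469697235}} + \left(\left(-6243 + 5573\right) + 31856\right) \left(-48194 - 23667\right)} = \frac{1}{\frac{1}{\frac{37688482197896}{469697235}} + \left(-670 + 31856\right) \left(-71861\right)} = \frac{1}{\frac{469697235}{37688482197896} + 31186 \left(-71861\right)} = \frac{1}{\frac{469697235}{37688482197896} - 2241057146} = \frac{1}{- \frac{84462042351488147267581}{37688482197896}} = - \frac{37688482197896}{84462042351488147267581}$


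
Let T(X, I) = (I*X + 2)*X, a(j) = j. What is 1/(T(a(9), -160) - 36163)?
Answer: -1/49105 ≈ -2.0365e-5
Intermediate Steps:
T(X, I) = X*(2 + I*X) (T(X, I) = (2 + I*X)*X = X*(2 + I*X))
1/(T(a(9), -160) - 36163) = 1/(9*(2 - 160*9) - 36163) = 1/(9*(2 - 1440) - 36163) = 1/(9*(-1438) - 36163) = 1/(-12942 - 36163) = 1/(-49105) = -1/49105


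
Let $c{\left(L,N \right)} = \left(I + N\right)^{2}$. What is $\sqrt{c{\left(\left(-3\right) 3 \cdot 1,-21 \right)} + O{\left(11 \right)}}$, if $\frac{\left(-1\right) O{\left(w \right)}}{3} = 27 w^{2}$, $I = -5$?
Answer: $5 i \sqrt{365} \approx 95.525 i$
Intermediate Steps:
$c{\left(L,N \right)} = \left(-5 + N\right)^{2}$
$O{\left(w \right)} = - 81 w^{2}$ ($O{\left(w \right)} = - 3 \cdot 27 w^{2} = - 81 w^{2}$)
$\sqrt{c{\left(\left(-3\right) 3 \cdot 1,-21 \right)} + O{\left(11 \right)}} = \sqrt{\left(-5 - 21\right)^{2} - 81 \cdot 11^{2}} = \sqrt{\left(-26\right)^{2} - 9801} = \sqrt{676 - 9801} = \sqrt{-9125} = 5 i \sqrt{365}$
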